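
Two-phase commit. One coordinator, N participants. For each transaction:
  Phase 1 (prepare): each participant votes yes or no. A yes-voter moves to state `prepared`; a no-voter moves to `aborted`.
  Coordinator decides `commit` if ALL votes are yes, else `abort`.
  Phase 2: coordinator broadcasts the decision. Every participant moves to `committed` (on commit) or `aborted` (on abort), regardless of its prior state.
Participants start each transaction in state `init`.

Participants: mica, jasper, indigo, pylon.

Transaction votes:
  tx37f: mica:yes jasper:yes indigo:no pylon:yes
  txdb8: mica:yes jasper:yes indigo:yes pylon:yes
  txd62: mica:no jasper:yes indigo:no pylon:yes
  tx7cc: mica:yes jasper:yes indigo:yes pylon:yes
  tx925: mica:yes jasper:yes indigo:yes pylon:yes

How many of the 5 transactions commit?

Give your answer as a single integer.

tx37f: no from indigo -> abort (commits=0)
txdb8: all yes -> commit (commits=1)
txd62: no from mica, indigo -> abort (commits=1)
tx7cc: all yes -> commit (commits=2)
tx925: all yes -> commit (commits=3)

Answer: 3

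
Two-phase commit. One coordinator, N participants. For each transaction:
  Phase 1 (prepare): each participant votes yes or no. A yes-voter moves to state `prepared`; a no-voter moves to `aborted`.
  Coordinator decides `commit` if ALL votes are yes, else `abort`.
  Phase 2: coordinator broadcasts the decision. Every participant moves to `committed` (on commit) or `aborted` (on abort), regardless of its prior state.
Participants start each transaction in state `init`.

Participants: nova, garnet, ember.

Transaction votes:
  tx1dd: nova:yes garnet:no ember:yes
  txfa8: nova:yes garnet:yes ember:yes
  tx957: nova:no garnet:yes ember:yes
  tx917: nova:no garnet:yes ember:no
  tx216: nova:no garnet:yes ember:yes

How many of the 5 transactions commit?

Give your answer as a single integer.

Answer: 1

Derivation:
tx1dd: no from garnet -> abort (commits=0)
txfa8: all yes -> commit (commits=1)
tx957: no from nova -> abort (commits=1)
tx917: no from nova, ember -> abort (commits=1)
tx216: no from nova -> abort (commits=1)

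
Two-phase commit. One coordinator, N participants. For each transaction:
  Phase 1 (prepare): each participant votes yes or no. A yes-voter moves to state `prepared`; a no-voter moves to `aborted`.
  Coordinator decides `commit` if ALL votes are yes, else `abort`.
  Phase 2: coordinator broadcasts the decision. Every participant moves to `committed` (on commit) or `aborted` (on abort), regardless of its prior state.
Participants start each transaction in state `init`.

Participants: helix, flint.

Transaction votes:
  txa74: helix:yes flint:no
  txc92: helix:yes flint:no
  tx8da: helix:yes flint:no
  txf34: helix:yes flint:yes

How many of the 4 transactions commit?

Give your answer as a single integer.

txa74: no from flint -> abort (commits=0)
txc92: no from flint -> abort (commits=0)
tx8da: no from flint -> abort (commits=0)
txf34: all yes -> commit (commits=1)

Answer: 1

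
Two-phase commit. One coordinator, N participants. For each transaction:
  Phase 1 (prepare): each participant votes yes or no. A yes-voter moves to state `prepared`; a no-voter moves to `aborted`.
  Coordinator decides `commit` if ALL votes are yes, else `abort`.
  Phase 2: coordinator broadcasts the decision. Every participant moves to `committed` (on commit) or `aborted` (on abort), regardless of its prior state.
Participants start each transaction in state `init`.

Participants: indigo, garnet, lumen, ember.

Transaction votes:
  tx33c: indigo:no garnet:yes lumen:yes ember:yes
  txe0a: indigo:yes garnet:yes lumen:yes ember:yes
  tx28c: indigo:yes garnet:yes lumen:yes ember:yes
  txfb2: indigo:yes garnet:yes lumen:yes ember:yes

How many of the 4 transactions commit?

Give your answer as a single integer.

Answer: 3

Derivation:
tx33c: no from indigo -> abort (commits=0)
txe0a: all yes -> commit (commits=1)
tx28c: all yes -> commit (commits=2)
txfb2: all yes -> commit (commits=3)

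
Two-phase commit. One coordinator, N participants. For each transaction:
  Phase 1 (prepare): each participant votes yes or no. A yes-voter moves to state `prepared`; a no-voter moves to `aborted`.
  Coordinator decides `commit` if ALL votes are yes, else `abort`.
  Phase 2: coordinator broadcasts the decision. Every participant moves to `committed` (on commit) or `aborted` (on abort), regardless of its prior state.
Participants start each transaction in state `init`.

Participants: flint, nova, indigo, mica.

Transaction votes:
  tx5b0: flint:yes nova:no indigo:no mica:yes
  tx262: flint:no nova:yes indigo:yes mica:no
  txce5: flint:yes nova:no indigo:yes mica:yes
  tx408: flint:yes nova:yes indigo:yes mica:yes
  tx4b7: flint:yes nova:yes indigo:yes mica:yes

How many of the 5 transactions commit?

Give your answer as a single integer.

tx5b0: no from nova, indigo -> abort (commits=0)
tx262: no from flint, mica -> abort (commits=0)
txce5: no from nova -> abort (commits=0)
tx408: all yes -> commit (commits=1)
tx4b7: all yes -> commit (commits=2)

Answer: 2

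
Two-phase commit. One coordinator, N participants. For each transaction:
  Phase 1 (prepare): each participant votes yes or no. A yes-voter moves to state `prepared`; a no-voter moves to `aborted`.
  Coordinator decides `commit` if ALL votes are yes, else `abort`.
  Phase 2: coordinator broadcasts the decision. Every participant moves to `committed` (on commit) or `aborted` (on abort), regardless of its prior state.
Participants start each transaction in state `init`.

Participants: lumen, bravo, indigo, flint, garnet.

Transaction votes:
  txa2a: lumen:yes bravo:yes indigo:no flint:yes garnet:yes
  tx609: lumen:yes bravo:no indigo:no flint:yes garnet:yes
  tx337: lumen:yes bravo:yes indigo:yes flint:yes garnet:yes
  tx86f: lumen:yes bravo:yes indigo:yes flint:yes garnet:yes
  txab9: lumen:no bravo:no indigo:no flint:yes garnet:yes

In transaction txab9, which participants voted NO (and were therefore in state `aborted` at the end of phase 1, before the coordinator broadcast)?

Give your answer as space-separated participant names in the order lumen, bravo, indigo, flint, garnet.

Txn txab9 phase 1: lumen no -> aborted; bravo no -> aborted; indigo no -> aborted; flint yes -> prepared; garnet yes -> prepared

Answer: lumen bravo indigo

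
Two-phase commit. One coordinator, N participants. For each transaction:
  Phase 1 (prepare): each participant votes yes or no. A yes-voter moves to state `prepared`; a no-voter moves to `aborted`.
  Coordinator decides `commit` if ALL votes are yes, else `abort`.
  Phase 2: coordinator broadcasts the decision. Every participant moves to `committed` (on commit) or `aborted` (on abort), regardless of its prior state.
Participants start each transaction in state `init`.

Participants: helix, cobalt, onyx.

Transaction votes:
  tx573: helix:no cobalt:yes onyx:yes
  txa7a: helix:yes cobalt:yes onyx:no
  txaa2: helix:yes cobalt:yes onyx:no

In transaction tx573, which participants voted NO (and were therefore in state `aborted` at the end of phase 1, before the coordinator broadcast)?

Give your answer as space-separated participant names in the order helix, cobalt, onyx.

Txn tx573 phase 1: helix no -> aborted; cobalt yes -> prepared; onyx yes -> prepared

Answer: helix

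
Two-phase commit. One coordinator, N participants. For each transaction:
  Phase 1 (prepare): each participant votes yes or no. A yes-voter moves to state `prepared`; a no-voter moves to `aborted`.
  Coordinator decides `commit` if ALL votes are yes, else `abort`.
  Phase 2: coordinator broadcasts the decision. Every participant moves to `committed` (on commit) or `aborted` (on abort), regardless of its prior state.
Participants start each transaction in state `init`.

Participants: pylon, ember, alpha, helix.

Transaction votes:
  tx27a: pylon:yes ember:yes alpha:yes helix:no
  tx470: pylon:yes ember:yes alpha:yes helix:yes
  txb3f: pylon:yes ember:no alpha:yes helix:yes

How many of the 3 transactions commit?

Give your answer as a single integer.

tx27a: no from helix -> abort (commits=0)
tx470: all yes -> commit (commits=1)
txb3f: no from ember -> abort (commits=1)

Answer: 1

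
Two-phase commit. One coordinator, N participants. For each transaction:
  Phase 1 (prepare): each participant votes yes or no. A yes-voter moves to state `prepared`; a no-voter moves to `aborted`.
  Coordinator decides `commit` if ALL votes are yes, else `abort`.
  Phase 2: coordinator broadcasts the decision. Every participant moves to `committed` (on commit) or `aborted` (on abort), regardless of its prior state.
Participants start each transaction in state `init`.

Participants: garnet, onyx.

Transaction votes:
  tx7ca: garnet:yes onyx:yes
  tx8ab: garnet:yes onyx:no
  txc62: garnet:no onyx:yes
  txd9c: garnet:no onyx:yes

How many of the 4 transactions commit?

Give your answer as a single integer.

tx7ca: all yes -> commit (commits=1)
tx8ab: no from onyx -> abort (commits=1)
txc62: no from garnet -> abort (commits=1)
txd9c: no from garnet -> abort (commits=1)

Answer: 1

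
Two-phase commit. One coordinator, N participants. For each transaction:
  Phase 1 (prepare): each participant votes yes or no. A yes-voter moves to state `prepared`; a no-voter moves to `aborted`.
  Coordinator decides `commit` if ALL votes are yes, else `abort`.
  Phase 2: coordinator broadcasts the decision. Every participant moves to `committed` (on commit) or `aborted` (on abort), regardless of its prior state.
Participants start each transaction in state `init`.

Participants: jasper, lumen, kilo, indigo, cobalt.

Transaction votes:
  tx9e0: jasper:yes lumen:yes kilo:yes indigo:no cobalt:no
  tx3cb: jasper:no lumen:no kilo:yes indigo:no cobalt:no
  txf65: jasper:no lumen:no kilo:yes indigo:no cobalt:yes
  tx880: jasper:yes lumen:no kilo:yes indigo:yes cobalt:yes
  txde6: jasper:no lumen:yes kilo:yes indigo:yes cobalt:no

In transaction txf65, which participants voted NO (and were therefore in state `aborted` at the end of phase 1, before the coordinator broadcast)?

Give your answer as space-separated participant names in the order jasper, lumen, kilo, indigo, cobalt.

Answer: jasper lumen indigo

Derivation:
Txn txf65 phase 1: jasper no -> aborted; lumen no -> aborted; kilo yes -> prepared; indigo no -> aborted; cobalt yes -> prepared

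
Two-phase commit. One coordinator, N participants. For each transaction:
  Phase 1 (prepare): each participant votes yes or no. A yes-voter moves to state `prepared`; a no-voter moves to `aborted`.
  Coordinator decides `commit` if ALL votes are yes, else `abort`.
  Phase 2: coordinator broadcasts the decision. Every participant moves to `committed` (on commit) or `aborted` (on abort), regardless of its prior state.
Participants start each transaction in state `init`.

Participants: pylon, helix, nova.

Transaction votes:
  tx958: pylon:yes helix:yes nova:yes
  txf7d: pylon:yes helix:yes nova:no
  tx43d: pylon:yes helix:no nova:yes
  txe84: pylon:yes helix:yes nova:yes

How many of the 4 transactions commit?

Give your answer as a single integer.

Answer: 2

Derivation:
tx958: all yes -> commit (commits=1)
txf7d: no from nova -> abort (commits=1)
tx43d: no from helix -> abort (commits=1)
txe84: all yes -> commit (commits=2)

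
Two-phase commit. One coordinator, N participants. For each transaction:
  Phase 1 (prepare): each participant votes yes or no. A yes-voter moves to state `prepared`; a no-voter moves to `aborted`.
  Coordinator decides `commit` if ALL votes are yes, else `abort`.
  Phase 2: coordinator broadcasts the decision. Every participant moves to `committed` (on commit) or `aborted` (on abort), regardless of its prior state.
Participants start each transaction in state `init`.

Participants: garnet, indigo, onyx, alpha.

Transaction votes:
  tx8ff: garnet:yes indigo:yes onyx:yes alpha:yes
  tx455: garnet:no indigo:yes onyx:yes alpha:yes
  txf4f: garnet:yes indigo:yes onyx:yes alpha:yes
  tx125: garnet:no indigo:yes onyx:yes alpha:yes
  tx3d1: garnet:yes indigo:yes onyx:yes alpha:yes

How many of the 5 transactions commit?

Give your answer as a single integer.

Answer: 3

Derivation:
tx8ff: all yes -> commit (commits=1)
tx455: no from garnet -> abort (commits=1)
txf4f: all yes -> commit (commits=2)
tx125: no from garnet -> abort (commits=2)
tx3d1: all yes -> commit (commits=3)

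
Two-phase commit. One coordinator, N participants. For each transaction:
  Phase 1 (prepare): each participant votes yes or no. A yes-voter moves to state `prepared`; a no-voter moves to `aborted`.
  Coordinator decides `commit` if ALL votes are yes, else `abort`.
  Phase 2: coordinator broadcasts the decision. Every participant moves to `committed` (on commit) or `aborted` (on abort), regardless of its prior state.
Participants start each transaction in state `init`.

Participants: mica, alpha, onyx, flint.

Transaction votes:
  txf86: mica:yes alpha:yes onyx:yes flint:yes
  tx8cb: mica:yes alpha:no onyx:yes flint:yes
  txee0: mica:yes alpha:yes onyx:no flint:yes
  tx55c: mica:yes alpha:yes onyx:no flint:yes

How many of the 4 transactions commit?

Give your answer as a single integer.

Answer: 1

Derivation:
txf86: all yes -> commit (commits=1)
tx8cb: no from alpha -> abort (commits=1)
txee0: no from onyx -> abort (commits=1)
tx55c: no from onyx -> abort (commits=1)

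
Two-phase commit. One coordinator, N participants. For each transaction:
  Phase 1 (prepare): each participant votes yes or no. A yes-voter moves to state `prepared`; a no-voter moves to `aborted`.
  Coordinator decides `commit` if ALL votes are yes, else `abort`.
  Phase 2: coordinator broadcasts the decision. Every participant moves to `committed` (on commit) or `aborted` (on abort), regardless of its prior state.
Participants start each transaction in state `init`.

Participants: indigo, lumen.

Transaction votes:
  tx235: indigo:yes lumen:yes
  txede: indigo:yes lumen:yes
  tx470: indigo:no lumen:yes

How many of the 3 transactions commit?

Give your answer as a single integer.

Answer: 2

Derivation:
tx235: all yes -> commit (commits=1)
txede: all yes -> commit (commits=2)
tx470: no from indigo -> abort (commits=2)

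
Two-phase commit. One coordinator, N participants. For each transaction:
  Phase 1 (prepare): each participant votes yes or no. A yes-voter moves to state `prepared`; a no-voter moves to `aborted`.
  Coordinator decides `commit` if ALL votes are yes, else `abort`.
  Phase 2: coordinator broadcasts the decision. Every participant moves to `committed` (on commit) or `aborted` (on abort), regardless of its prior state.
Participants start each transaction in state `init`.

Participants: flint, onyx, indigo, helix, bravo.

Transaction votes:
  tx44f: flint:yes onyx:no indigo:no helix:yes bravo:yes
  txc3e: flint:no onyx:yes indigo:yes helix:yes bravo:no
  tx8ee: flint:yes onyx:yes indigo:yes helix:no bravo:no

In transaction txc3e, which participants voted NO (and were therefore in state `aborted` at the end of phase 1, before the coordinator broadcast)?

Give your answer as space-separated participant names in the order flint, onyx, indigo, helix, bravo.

Txn txc3e phase 1: flint no -> aborted; onyx yes -> prepared; indigo yes -> prepared; helix yes -> prepared; bravo no -> aborted

Answer: flint bravo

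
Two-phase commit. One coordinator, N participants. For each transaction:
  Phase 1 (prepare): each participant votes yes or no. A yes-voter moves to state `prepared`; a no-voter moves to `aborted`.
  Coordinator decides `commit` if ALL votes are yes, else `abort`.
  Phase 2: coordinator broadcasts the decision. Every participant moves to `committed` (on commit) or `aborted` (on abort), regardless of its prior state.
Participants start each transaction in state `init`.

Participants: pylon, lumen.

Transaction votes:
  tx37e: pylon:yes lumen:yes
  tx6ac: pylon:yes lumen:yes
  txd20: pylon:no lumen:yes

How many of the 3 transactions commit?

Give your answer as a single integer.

tx37e: all yes -> commit (commits=1)
tx6ac: all yes -> commit (commits=2)
txd20: no from pylon -> abort (commits=2)

Answer: 2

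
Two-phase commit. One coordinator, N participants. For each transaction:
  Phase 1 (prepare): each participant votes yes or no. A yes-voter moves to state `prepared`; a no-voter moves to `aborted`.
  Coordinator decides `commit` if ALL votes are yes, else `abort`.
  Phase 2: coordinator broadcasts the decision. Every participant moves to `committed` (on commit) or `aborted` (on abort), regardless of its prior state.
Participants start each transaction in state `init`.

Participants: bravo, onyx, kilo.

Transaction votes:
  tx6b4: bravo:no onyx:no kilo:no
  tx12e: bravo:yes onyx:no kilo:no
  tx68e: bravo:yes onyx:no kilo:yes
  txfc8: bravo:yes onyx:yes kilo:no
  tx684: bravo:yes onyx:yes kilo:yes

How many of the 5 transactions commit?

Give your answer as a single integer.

tx6b4: no from bravo, onyx, kilo -> abort (commits=0)
tx12e: no from onyx, kilo -> abort (commits=0)
tx68e: no from onyx -> abort (commits=0)
txfc8: no from kilo -> abort (commits=0)
tx684: all yes -> commit (commits=1)

Answer: 1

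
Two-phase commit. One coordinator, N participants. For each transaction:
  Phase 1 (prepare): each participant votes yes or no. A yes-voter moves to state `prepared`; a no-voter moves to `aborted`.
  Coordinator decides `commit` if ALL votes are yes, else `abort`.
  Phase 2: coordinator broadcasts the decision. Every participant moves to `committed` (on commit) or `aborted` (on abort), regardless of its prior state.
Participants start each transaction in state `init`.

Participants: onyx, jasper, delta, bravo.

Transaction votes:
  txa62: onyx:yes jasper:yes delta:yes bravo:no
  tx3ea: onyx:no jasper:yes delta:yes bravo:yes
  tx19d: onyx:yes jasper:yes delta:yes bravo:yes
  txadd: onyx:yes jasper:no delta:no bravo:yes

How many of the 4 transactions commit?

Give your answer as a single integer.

Answer: 1

Derivation:
txa62: no from bravo -> abort (commits=0)
tx3ea: no from onyx -> abort (commits=0)
tx19d: all yes -> commit (commits=1)
txadd: no from jasper, delta -> abort (commits=1)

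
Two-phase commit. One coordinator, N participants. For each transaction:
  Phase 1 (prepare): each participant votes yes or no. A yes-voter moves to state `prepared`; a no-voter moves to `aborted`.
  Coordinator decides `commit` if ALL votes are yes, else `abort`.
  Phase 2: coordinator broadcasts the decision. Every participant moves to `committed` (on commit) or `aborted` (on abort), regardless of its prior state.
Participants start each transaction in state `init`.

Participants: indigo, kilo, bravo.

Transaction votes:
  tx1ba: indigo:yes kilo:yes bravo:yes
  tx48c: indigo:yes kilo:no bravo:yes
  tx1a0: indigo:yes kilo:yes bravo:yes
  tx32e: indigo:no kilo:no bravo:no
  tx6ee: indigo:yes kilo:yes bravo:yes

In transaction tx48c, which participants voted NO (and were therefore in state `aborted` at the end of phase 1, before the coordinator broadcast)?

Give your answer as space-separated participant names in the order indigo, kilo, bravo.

Answer: kilo

Derivation:
Txn tx48c phase 1: indigo yes -> prepared; kilo no -> aborted; bravo yes -> prepared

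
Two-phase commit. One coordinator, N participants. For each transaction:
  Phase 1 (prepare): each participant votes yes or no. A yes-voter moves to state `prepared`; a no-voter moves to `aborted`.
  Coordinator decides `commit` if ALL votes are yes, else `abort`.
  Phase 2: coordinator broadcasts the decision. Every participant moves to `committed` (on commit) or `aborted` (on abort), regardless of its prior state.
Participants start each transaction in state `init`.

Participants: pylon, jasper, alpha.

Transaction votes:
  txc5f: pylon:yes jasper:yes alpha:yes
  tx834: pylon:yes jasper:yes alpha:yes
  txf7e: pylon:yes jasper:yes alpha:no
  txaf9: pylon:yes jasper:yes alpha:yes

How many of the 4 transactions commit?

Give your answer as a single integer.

txc5f: all yes -> commit (commits=1)
tx834: all yes -> commit (commits=2)
txf7e: no from alpha -> abort (commits=2)
txaf9: all yes -> commit (commits=3)

Answer: 3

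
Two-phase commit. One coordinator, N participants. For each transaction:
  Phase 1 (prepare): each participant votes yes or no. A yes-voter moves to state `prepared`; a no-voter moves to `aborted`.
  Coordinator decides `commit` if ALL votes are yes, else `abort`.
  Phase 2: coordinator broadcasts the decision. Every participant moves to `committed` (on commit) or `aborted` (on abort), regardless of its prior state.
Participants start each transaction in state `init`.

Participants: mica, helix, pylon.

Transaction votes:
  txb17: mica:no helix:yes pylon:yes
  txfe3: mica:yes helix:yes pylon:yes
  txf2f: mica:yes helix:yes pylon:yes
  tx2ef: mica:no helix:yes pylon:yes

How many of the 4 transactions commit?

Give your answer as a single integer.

txb17: no from mica -> abort (commits=0)
txfe3: all yes -> commit (commits=1)
txf2f: all yes -> commit (commits=2)
tx2ef: no from mica -> abort (commits=2)

Answer: 2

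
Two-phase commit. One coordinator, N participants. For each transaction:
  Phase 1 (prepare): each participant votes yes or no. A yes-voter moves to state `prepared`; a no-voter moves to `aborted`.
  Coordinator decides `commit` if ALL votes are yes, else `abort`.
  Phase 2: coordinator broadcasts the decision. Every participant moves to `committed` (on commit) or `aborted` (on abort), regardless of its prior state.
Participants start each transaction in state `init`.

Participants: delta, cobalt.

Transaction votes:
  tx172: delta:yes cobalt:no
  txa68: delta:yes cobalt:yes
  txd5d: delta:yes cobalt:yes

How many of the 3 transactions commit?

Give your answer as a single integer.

Answer: 2

Derivation:
tx172: no from cobalt -> abort (commits=0)
txa68: all yes -> commit (commits=1)
txd5d: all yes -> commit (commits=2)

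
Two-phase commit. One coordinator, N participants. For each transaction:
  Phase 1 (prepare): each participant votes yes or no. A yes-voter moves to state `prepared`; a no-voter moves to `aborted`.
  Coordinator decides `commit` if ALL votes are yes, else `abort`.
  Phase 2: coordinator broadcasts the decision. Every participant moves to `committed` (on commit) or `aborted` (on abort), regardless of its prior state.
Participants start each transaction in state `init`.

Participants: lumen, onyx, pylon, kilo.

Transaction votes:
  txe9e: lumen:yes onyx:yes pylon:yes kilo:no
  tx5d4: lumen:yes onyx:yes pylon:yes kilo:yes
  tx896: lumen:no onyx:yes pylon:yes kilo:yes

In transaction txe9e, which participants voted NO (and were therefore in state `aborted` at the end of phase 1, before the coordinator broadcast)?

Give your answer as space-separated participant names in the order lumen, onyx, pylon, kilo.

Txn txe9e phase 1: lumen yes -> prepared; onyx yes -> prepared; pylon yes -> prepared; kilo no -> aborted

Answer: kilo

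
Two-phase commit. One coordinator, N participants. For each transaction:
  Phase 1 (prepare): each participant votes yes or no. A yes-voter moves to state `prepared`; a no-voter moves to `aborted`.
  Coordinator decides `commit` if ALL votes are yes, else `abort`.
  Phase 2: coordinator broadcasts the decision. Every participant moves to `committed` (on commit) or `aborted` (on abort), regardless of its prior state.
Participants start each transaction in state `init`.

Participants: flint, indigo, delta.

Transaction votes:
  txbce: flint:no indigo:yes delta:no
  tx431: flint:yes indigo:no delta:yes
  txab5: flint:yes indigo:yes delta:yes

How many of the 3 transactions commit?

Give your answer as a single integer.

txbce: no from flint, delta -> abort (commits=0)
tx431: no from indigo -> abort (commits=0)
txab5: all yes -> commit (commits=1)

Answer: 1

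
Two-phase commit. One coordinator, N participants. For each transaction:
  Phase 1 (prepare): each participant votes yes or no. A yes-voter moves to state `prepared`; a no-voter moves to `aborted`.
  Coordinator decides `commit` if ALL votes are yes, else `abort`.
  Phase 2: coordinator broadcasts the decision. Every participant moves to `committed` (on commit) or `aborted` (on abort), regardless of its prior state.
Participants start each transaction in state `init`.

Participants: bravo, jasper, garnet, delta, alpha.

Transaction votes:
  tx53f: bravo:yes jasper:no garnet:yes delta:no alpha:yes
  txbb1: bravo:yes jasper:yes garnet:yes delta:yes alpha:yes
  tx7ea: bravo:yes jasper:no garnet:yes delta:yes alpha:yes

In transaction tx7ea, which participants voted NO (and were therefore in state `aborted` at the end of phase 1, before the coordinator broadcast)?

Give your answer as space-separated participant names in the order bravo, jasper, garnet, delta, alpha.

Answer: jasper

Derivation:
Txn tx7ea phase 1: bravo yes -> prepared; jasper no -> aborted; garnet yes -> prepared; delta yes -> prepared; alpha yes -> prepared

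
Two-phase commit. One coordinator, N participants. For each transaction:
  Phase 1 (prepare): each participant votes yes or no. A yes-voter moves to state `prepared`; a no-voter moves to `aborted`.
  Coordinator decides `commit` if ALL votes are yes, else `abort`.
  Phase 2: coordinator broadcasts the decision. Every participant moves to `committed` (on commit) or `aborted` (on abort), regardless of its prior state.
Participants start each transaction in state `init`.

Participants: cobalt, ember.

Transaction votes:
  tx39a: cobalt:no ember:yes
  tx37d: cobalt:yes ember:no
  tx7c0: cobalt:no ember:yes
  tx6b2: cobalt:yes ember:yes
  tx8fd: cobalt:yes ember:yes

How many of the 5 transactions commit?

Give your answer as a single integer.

Answer: 2

Derivation:
tx39a: no from cobalt -> abort (commits=0)
tx37d: no from ember -> abort (commits=0)
tx7c0: no from cobalt -> abort (commits=0)
tx6b2: all yes -> commit (commits=1)
tx8fd: all yes -> commit (commits=2)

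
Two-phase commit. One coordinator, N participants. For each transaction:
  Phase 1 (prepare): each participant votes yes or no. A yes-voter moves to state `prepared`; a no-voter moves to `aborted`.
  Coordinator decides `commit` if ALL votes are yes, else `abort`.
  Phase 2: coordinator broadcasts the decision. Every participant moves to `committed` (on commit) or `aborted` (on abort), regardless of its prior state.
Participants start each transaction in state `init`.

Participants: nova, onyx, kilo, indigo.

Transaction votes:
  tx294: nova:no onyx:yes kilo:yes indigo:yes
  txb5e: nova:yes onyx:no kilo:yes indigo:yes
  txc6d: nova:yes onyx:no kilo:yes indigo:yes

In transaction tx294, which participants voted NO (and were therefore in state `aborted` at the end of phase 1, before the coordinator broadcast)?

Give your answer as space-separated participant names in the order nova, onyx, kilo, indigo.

Txn tx294 phase 1: nova no -> aborted; onyx yes -> prepared; kilo yes -> prepared; indigo yes -> prepared

Answer: nova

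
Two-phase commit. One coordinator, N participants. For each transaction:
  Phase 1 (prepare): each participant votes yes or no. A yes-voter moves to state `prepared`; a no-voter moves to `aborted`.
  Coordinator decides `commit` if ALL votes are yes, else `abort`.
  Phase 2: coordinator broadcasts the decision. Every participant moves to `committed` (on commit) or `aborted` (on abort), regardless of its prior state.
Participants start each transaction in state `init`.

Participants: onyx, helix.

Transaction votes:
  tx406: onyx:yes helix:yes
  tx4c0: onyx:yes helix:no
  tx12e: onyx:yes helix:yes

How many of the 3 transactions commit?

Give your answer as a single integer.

tx406: all yes -> commit (commits=1)
tx4c0: no from helix -> abort (commits=1)
tx12e: all yes -> commit (commits=2)

Answer: 2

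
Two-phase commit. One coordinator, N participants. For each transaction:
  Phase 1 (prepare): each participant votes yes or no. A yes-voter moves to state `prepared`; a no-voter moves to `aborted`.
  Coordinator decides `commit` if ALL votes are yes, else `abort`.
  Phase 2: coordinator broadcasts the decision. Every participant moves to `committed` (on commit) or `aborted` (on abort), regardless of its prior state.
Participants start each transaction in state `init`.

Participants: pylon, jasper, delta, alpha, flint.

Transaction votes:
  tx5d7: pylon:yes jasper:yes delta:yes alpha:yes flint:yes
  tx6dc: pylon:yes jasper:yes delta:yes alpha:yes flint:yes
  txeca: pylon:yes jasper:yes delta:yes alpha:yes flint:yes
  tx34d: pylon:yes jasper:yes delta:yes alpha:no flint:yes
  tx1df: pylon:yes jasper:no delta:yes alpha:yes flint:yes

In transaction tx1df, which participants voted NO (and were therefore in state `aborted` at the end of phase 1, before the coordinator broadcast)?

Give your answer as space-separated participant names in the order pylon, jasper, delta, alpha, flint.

Txn tx1df phase 1: pylon yes -> prepared; jasper no -> aborted; delta yes -> prepared; alpha yes -> prepared; flint yes -> prepared

Answer: jasper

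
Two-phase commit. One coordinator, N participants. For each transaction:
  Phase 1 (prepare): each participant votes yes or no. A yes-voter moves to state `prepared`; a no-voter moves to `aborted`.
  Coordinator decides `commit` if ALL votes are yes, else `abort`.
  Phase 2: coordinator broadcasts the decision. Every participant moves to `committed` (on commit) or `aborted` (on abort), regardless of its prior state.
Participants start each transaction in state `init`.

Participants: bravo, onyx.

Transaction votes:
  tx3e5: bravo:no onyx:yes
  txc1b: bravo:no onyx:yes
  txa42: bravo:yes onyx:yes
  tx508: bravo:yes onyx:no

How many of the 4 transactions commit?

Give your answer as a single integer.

Answer: 1

Derivation:
tx3e5: no from bravo -> abort (commits=0)
txc1b: no from bravo -> abort (commits=0)
txa42: all yes -> commit (commits=1)
tx508: no from onyx -> abort (commits=1)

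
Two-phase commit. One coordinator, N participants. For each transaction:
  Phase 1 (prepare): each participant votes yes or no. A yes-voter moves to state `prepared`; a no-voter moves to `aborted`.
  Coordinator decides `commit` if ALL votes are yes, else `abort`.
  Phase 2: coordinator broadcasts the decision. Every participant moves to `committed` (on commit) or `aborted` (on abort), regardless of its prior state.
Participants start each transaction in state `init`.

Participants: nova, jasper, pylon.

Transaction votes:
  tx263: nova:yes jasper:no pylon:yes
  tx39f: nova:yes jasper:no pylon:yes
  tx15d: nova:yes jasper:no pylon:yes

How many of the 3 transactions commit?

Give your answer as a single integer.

tx263: no from jasper -> abort (commits=0)
tx39f: no from jasper -> abort (commits=0)
tx15d: no from jasper -> abort (commits=0)

Answer: 0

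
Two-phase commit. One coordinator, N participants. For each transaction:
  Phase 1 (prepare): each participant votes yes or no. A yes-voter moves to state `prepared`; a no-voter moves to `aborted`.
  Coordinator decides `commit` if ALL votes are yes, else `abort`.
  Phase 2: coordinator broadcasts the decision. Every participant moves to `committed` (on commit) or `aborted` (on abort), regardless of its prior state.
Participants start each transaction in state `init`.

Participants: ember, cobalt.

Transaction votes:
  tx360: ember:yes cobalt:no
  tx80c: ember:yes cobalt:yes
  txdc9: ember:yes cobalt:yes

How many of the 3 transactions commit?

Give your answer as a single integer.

Answer: 2

Derivation:
tx360: no from cobalt -> abort (commits=0)
tx80c: all yes -> commit (commits=1)
txdc9: all yes -> commit (commits=2)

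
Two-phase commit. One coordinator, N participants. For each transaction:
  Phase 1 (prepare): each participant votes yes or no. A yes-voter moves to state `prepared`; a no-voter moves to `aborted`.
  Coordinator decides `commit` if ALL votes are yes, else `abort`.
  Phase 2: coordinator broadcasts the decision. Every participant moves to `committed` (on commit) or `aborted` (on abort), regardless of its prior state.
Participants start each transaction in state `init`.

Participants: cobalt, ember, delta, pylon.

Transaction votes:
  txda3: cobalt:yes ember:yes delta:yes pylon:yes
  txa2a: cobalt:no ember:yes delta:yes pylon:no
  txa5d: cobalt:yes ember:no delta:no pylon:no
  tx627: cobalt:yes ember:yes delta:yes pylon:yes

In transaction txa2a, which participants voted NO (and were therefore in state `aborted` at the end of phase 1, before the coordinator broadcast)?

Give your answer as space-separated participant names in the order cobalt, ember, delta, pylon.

Answer: cobalt pylon

Derivation:
Txn txa2a phase 1: cobalt no -> aborted; ember yes -> prepared; delta yes -> prepared; pylon no -> aborted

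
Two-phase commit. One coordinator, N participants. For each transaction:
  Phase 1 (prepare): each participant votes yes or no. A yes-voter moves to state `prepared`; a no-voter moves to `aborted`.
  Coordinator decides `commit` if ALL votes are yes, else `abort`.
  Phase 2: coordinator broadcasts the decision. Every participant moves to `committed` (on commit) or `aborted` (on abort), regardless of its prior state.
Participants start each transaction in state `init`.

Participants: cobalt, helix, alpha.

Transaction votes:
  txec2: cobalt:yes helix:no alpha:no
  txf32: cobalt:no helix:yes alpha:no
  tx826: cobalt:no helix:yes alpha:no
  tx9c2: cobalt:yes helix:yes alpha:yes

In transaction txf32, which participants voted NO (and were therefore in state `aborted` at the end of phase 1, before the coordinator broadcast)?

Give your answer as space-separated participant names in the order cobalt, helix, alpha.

Answer: cobalt alpha

Derivation:
Txn txf32 phase 1: cobalt no -> aborted; helix yes -> prepared; alpha no -> aborted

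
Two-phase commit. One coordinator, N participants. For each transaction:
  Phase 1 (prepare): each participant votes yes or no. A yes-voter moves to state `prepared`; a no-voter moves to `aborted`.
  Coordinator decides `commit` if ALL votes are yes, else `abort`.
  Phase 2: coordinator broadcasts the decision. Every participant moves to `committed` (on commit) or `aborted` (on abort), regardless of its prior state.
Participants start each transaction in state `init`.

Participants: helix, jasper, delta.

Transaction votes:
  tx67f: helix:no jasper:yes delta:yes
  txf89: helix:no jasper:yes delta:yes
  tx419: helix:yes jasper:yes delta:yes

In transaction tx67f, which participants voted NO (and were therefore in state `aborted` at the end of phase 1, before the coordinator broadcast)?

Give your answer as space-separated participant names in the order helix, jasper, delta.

Answer: helix

Derivation:
Txn tx67f phase 1: helix no -> aborted; jasper yes -> prepared; delta yes -> prepared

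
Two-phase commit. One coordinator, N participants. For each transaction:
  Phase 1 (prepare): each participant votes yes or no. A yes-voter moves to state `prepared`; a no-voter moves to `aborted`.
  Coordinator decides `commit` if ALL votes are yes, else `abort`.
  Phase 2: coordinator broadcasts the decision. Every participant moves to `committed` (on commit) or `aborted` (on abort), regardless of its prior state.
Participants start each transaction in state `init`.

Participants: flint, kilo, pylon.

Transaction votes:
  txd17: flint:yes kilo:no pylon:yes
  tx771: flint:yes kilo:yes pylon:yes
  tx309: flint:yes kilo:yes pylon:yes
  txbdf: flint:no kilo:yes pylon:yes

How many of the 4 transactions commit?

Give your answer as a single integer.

Answer: 2

Derivation:
txd17: no from kilo -> abort (commits=0)
tx771: all yes -> commit (commits=1)
tx309: all yes -> commit (commits=2)
txbdf: no from flint -> abort (commits=2)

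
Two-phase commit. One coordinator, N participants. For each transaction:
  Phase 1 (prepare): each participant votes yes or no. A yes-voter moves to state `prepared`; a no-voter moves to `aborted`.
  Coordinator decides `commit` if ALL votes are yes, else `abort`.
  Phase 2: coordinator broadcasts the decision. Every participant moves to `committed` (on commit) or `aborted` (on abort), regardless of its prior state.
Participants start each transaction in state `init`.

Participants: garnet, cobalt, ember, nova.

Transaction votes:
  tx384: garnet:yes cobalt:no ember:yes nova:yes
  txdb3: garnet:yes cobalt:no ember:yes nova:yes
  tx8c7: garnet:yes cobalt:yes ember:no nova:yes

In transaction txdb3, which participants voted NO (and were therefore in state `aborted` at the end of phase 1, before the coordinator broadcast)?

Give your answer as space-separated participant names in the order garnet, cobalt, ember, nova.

Txn txdb3 phase 1: garnet yes -> prepared; cobalt no -> aborted; ember yes -> prepared; nova yes -> prepared

Answer: cobalt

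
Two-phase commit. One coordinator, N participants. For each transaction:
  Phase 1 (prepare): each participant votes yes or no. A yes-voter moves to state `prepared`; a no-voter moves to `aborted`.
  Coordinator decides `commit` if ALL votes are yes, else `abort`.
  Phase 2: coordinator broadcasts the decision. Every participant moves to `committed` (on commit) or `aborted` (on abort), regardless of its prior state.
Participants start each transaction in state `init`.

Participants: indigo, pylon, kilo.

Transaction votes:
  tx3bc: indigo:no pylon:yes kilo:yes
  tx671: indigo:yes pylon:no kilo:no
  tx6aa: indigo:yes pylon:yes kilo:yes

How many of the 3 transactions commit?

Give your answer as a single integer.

Answer: 1

Derivation:
tx3bc: no from indigo -> abort (commits=0)
tx671: no from pylon, kilo -> abort (commits=0)
tx6aa: all yes -> commit (commits=1)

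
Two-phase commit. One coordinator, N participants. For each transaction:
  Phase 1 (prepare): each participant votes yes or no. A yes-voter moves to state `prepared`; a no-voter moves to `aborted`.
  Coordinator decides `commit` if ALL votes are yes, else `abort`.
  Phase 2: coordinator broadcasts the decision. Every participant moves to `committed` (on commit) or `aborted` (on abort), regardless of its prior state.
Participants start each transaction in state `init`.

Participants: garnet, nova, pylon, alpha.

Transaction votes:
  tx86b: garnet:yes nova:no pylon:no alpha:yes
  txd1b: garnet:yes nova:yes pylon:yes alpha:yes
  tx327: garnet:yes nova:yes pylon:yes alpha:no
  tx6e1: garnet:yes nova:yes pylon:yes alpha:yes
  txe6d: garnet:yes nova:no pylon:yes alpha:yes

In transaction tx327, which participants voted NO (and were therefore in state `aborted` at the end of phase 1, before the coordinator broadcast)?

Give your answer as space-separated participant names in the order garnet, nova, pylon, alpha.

Txn tx327 phase 1: garnet yes -> prepared; nova yes -> prepared; pylon yes -> prepared; alpha no -> aborted

Answer: alpha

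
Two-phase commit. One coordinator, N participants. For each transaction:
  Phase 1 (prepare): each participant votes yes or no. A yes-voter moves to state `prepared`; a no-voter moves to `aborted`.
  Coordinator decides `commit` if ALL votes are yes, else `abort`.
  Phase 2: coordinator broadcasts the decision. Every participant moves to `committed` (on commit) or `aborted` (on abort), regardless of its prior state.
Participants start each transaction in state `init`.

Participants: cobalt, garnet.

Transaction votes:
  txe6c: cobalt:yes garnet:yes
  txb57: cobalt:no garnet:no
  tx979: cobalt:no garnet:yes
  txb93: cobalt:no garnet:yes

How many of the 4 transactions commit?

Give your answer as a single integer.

Answer: 1

Derivation:
txe6c: all yes -> commit (commits=1)
txb57: no from cobalt, garnet -> abort (commits=1)
tx979: no from cobalt -> abort (commits=1)
txb93: no from cobalt -> abort (commits=1)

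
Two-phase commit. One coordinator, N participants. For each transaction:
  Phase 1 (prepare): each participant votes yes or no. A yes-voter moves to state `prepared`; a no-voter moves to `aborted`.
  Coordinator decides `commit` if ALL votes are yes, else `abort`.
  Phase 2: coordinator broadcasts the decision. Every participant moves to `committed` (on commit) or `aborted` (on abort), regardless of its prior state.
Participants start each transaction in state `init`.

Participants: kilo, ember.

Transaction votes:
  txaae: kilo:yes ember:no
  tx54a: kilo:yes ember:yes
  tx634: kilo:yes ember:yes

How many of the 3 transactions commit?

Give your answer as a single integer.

Answer: 2

Derivation:
txaae: no from ember -> abort (commits=0)
tx54a: all yes -> commit (commits=1)
tx634: all yes -> commit (commits=2)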